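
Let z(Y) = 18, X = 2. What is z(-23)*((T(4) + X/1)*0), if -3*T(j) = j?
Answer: 0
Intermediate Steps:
T(j) = -j/3
z(-23)*((T(4) + X/1)*0) = 18*((-⅓*4 + 2/1)*0) = 18*((-4/3 + 2*1)*0) = 18*((-4/3 + 2)*0) = 18*((⅔)*0) = 18*0 = 0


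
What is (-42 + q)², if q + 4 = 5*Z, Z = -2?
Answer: 3136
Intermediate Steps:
q = -14 (q = -4 + 5*(-2) = -4 - 10 = -14)
(-42 + q)² = (-42 - 14)² = (-56)² = 3136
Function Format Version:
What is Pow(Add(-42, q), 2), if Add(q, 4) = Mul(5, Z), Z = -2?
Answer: 3136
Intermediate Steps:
q = -14 (q = Add(-4, Mul(5, -2)) = Add(-4, -10) = -14)
Pow(Add(-42, q), 2) = Pow(Add(-42, -14), 2) = Pow(-56, 2) = 3136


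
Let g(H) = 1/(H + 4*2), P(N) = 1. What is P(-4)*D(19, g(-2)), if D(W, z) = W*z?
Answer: 19/6 ≈ 3.1667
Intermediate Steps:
g(H) = 1/(8 + H) (g(H) = 1/(H + 8) = 1/(8 + H))
P(-4)*D(19, g(-2)) = 1*(19/(8 - 2)) = 1*(19/6) = 19/6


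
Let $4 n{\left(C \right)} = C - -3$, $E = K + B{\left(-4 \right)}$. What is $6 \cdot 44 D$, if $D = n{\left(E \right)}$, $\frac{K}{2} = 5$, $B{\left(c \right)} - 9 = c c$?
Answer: $2508$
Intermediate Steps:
$B{\left(c \right)} = 9 + c^{2}$ ($B{\left(c \right)} = 9 + c c = 9 + c^{2}$)
$K = 10$ ($K = 2 \cdot 5 = 10$)
$E = 35$ ($E = 10 + \left(9 + \left(-4\right)^{2}\right) = 10 + \left(9 + 16\right) = 10 + 25 = 35$)
$n{\left(C \right)} = \frac{3}{4} + \frac{C}{4}$ ($n{\left(C \right)} = \frac{C - -3}{4} = \frac{C + 3}{4} = \frac{3 + C}{4} = \frac{3}{4} + \frac{C}{4}$)
$D = \frac{19}{2}$ ($D = \frac{3}{4} + \frac{1}{4} \cdot 35 = \frac{3}{4} + \frac{35}{4} = \frac{19}{2} \approx 9.5$)
$6 \cdot 44 D = 6 \cdot 44 \cdot \frac{19}{2} = 264 \cdot \frac{19}{2} = 2508$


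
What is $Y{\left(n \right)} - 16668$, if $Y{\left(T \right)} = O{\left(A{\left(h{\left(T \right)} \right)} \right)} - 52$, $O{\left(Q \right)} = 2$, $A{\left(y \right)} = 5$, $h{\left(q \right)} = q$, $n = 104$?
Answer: $-16718$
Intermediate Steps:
$Y{\left(T \right)} = -50$ ($Y{\left(T \right)} = 2 - 52 = -50$)
$Y{\left(n \right)} - 16668 = -50 - 16668 = -16718$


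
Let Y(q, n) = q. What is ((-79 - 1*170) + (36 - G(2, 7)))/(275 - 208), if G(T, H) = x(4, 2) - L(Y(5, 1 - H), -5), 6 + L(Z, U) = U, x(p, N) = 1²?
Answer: -225/67 ≈ -3.3582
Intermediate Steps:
x(p, N) = 1
L(Z, U) = -6 + U
G(T, H) = 12 (G(T, H) = 1 - (-6 - 5) = 1 - 1*(-11) = 1 + 11 = 12)
((-79 - 1*170) + (36 - G(2, 7)))/(275 - 208) = ((-79 - 1*170) + (36 - 1*12))/(275 - 208) = ((-79 - 170) + (36 - 12))/67 = (-249 + 24)*(1/67) = -225*1/67 = -225/67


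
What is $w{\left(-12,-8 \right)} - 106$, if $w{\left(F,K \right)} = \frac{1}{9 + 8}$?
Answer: $- \frac{1801}{17} \approx -105.94$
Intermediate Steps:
$w{\left(F,K \right)} = \frac{1}{17}$
$w{\left(-12,-8 \right)} - 106 = \frac{1}{17} - 106 = - \frac{1801}{17}$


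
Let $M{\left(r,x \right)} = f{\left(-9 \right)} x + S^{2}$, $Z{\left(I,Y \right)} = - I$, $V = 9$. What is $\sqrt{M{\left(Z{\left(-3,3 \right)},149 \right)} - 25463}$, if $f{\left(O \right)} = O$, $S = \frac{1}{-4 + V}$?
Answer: $\frac{i \sqrt{670099}}{5} \approx 163.72 i$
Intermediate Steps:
$S = \frac{1}{5}$ ($S = \frac{1}{-4 + 9} = \frac{1}{5} \approx 0.2$)
$M{\left(r,x \right)} = \frac{1}{25} - 9 x$ ($M{\left(r,x \right)} = - 9 x + \left(\frac{1}{5}\right)^{2} = - 9 x + \frac{1}{25} = \frac{1}{25} - 9 x$)
$\sqrt{M{\left(Z{\left(-3,3 \right)},149 \right)} - 25463} = \sqrt{\left(\frac{1}{25} - 1341\right) - 25463} = \sqrt{- \frac{33524}{25} - 25463} = \sqrt{- \frac{670099}{25}} = \frac{i \sqrt{670099}}{5}$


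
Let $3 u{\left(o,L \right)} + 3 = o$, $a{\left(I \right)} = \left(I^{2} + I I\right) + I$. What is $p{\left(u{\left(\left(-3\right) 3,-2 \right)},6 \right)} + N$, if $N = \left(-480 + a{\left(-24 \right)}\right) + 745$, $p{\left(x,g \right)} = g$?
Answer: $1399$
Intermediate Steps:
$a{\left(I \right)} = I + 2 I^{2}$ ($a{\left(I \right)} = \left(I^{2} + I^{2}\right) + I = 2 I^{2} + I = I + 2 I^{2}$)
$u{\left(o,L \right)} = -1 + \frac{o}{3}$
$N = 1393$ ($N = \left(-480 - 24 \left(1 + 2 \left(-24\right)\right)\right) + 745 = \left(-480 - 24 \left(1 - 48\right)\right) + 745 = \left(-480 - -1128\right) + 745 = \left(-480 + 1128\right) + 745 = 648 + 745 = 1393$)
$p{\left(u{\left(\left(-3\right) 3,-2 \right)},6 \right)} + N = 6 + 1393 = 1399$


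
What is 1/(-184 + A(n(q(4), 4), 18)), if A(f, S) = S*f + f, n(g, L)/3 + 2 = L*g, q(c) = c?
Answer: 1/614 ≈ 0.0016287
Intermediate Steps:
n(g, L) = -6 + 3*L*g (n(g, L) = -6 + 3*(L*g) = -6 + 3*L*g)
A(f, S) = f + S*f
1/(-184 + A(n(q(4), 4), 18)) = 1/(-184 + (-6 + 3*4*4)*(1 + 18)) = 1/(-184 + (-6 + 48)*19) = 1/(-184 + 42*19) = 1/(-184 + 798) = 1/614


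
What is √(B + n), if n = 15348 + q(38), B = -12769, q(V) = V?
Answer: √2617 ≈ 51.157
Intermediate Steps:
n = 15386 (n = 15348 + 38 = 15386)
√(B + n) = √(-12769 + 15386) = √2617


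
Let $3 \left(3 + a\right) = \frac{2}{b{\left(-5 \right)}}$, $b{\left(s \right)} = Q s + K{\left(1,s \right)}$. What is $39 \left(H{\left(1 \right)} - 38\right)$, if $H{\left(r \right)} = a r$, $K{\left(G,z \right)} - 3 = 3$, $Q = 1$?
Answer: $-1573$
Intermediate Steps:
$K{\left(G,z \right)} = 6$ ($K{\left(G,z \right)} = 3 + 3 = 6$)
$b{\left(s \right)} = 6 + s$ ($b{\left(s \right)} = 1 s + 6 = s + 6 = 6 + s$)
$a = - \frac{7}{3}$ ($a = -3 + \frac{2 \frac{1}{6 - 5}}{3} = -3 + \frac{2 \cdot 1^{-1}}{3} = -3 + \frac{2 \cdot 1}{3} = -3 + \frac{1}{3} \cdot 2 = -3 + \frac{2}{3} = - \frac{7}{3} \approx -2.3333$)
$H{\left(r \right)} = - \frac{7 r}{3}$
$39 \left(H{\left(1 \right)} - 38\right) = 39 \left(\left(- \frac{7}{3}\right) 1 - 38\right) = 39 \left(- \frac{7}{3} - 38\right) = 39 \left(- \frac{121}{3}\right) = -1573$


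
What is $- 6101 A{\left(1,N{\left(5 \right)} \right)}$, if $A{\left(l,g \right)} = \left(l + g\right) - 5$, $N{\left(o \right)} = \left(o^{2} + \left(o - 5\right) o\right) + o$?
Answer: $-158626$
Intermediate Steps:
$N{\left(o \right)} = o + o^{2} + o \left(-5 + o\right)$ ($N{\left(o \right)} = \left(o^{2} + \left(-5 + o\right) o\right) + o = \left(o^{2} + o \left(-5 + o\right)\right) + o = o + o^{2} + o \left(-5 + o\right)$)
$A{\left(l,g \right)} = -5 + g + l$ ($A{\left(l,g \right)} = \left(g + l\right) - 5 = -5 + g + l$)
$- 6101 A{\left(1,N{\left(5 \right)} \right)} = - 6101 \left(-5 + 2 \cdot 5 \left(-2 + 5\right) + 1\right) = - 6101 \left(-5 + 2 \cdot 5 \cdot 3 + 1\right) = - 6101 \left(-5 + 30 + 1\right) = \left(-6101\right) 26 = -158626$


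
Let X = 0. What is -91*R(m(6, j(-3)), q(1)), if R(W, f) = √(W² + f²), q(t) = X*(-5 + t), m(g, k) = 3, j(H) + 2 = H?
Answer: -273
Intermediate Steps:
j(H) = -2 + H
q(t) = 0 (q(t) = 0*(-5 + t) = 0)
-91*R(m(6, j(-3)), q(1)) = -91*√(3² + 0²) = -91*√(9 + 0) = -91*√9 = -91*3 = -273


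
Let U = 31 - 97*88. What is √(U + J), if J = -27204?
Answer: I*√35709 ≈ 188.97*I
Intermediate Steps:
U = -8505 (U = 31 - 8536 = -8505)
√(U + J) = √(-8505 - 27204) = √(-35709) = I*√35709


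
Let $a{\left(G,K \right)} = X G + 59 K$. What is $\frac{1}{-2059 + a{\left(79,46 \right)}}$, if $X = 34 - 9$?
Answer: $\frac{1}{2630} \approx 0.00038023$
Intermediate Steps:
$X = 25$ ($X = 34 - 9 = 25$)
$a{\left(G,K \right)} = 25 G + 59 K$
$\frac{1}{-2059 + a{\left(79,46 \right)}} = \frac{1}{-2059 + \left(25 \cdot 79 + 59 \cdot 46\right)} = \frac{1}{-2059 + \left(1975 + 2714\right)} = \frac{1}{-2059 + 4689} = \frac{1}{2630}$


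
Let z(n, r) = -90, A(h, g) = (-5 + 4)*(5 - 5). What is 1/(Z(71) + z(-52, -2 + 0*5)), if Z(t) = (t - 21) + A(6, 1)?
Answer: -1/40 ≈ -0.025000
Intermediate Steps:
A(h, g) = 0 (A(h, g) = -1*0 = 0)
Z(t) = -21 + t (Z(t) = (t - 21) + 0 = (-21 + t) + 0 = -21 + t)
1/(Z(71) + z(-52, -2 + 0*5)) = 1/((-21 + 71) - 90) = 1/(50 - 90) = 1/(-40) = -1/40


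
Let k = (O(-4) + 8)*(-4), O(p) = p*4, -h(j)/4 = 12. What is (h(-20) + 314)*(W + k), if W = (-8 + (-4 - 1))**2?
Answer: 53466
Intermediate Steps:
h(j) = -48 (h(j) = -4*12 = -48)
O(p) = 4*p
k = 32 (k = (4*(-4) + 8)*(-4) = (-16 + 8)*(-4) = -8*(-4) = 32)
W = 169 (W = (-8 - 5)**2 = (-13)**2 = 169)
(h(-20) + 314)*(W + k) = (-48 + 314)*(169 + 32) = 266*201 = 53466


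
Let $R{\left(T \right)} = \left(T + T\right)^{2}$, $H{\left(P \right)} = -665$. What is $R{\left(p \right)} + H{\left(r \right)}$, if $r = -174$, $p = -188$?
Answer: $140711$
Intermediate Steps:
$R{\left(T \right)} = 4 T^{2}$ ($R{\left(T \right)} = \left(2 T\right)^{2} = 4 T^{2}$)
$R{\left(p \right)} + H{\left(r \right)} = 4 \left(-188\right)^{2} - 665 = 4 \cdot 35344 - 665 = 141376 - 665 = 140711$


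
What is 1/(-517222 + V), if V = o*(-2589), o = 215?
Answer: -1/1073857 ≈ -9.3122e-7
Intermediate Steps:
V = -556635 (V = 215*(-2589) = -556635)
1/(-517222 + V) = 1/(-517222 - 556635) = 1/(-1073857) = -1/1073857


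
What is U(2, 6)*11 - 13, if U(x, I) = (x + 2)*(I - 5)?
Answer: 31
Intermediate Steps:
U(x, I) = (-5 + I)*(2 + x) (U(x, I) = (2 + x)*(-5 + I) = (-5 + I)*(2 + x))
U(2, 6)*11 - 13 = (-10 - 5*2 + 2*6 + 6*2)*11 - 13 = (-10 - 10 + 12 + 12)*11 - 13 = 4*11 - 13 = 44 - 13 = 31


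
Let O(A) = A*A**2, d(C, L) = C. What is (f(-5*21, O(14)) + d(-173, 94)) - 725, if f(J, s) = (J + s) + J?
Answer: 1636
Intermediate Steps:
O(A) = A**3
f(J, s) = s + 2*J
(f(-5*21, O(14)) + d(-173, 94)) - 725 = ((14**3 + 2*(-5*21)) - 173) - 725 = ((2744 + 2*(-105)) - 173) - 725 = ((2744 - 210) - 173) - 725 = (2534 - 173) - 725 = 2361 - 725 = 1636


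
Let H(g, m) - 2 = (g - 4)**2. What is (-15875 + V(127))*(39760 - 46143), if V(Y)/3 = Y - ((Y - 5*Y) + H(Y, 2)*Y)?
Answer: 36886597423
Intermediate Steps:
H(g, m) = 2 + (-4 + g)**2 (H(g, m) = 2 + (g - 4)**2 = 2 + (-4 + g)**2)
V(Y) = 15*Y - 3*Y*(2 + (-4 + Y)**2) (V(Y) = 3*(Y - ((Y - 5*Y) + (2 + (-4 + Y)**2)*Y)) = 3*(Y - (-4*Y + Y*(2 + (-4 + Y)**2))) = 3*(Y + (4*Y - Y*(2 + (-4 + Y)**2))) = 3*(5*Y - Y*(2 + (-4 + Y)**2)) = 15*Y - 3*Y*(2 + (-4 + Y)**2))
(-15875 + V(127))*(39760 - 46143) = (-15875 - 3*127*(-3 + (-4 + 127)**2))*(39760 - 46143) = (-15875 - 3*127*(-3 + 123**2))*(-6383) = (-15875 - 3*127*(-3 + 15129))*(-6383) = (-15875 - 3*127*15126)*(-6383) = (-15875 - 5763006)*(-6383) = -5778881*(-6383) = 36886597423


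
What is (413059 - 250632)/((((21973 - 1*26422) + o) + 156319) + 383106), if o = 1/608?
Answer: 98755616/325265409 ≈ 0.30362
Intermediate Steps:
o = 1/608 ≈ 0.0016447
(413059 - 250632)/((((21973 - 1*26422) + o) + 156319) + 383106) = (413059 - 250632)/((((21973 - 1*26422) + 1/608) + 156319) + 383106) = 162427/((((21973 - 26422) + 1/608) + 156319) + 383106) = 162427/(((-4449 + 1/608) + 156319) + 383106) = 162427/((-2704991/608 + 156319) + 383106) = 162427/(92336961/608 + 383106) = 162427/(325265409/608) = 162427*(608/325265409) = 98755616/325265409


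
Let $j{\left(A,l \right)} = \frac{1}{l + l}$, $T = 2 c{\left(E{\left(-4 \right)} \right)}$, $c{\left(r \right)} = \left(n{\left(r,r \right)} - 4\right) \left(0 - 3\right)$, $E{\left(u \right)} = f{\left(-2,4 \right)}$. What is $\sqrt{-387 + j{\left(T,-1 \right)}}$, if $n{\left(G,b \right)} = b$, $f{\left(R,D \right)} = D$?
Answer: $\frac{5 i \sqrt{62}}{2} \approx 19.685 i$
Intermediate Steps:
$E{\left(u \right)} = 4$
$c{\left(r \right)} = 12 - 3 r$ ($c{\left(r \right)} = \left(r - 4\right) \left(0 - 3\right) = \left(-4 + r\right) \left(-3\right) = 12 - 3 r$)
$T = 0$ ($T = 2 \left(12 - 12\right) = 2 \cdot 0 = 0$)
$j{\left(A,l \right)} = \frac{1}{2 l}$
$\sqrt{-387 + j{\left(T,-1 \right)}} = \sqrt{-387 + \frac{1}{2 \left(-1\right)}} = \sqrt{-387 + \frac{1}{2} \left(-1\right)} = \sqrt{-387 - \frac{1}{2}} = \sqrt{- \frac{775}{2}} = \frac{5 i \sqrt{62}}{2}$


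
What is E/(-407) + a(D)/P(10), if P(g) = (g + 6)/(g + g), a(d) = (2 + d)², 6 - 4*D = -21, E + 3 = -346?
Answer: 2515211/26048 ≈ 96.561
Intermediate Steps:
E = -349 (E = -3 - 346 = -349)
D = 27/4 (D = 3/2 - ¼*(-21) = 3/2 + 21/4 = 27/4 ≈ 6.7500)
P(g) = (6 + g)/(2*g) (P(g) = (6 + g)/((2*g)) = (6 + g)*(1/(2*g)) = (6 + g)/(2*g))
E/(-407) + a(D)/P(10) = -349/(-407) + (2 + 27/4)²/(((½)*(6 + 10)/10)) = -349*(-1/407) + (35/4)²/(((½)*(⅒)*16)) = 349/407 + 1225/(16*(⅘)) = 349/407 + (1225/16)*(5/4) = 349/407 + 6125/64 = 2515211/26048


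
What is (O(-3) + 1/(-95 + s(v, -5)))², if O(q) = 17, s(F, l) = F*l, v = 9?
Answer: 5659641/19600 ≈ 288.76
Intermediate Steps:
(O(-3) + 1/(-95 + s(v, -5)))² = (17 + 1/(-95 + 9*(-5)))² = (17 + 1/(-95 - 45))² = (17 + 1/(-140))² = (17 - 1/140)² = (2379/140)² = 5659641/19600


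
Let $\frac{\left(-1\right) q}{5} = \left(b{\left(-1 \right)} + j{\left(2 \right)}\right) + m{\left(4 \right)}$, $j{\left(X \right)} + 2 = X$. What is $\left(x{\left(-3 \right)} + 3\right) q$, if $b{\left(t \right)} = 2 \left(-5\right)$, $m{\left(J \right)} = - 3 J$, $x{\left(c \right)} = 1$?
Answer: $440$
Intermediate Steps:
$j{\left(X \right)} = -2 + X$
$b{\left(t \right)} = -10$
$q = 110$ ($q = - 5 \left(\left(-10 + \left(-2 + 2\right)\right) - 12\right) = - 5 \left(\left(-10 + 0\right) - 12\right) = - 5 \left(-10 - 12\right) = \left(-5\right) \left(-22\right) = 110$)
$\left(x{\left(-3 \right)} + 3\right) q = \left(1 + 3\right) 110 = 4 \cdot 110 = 440$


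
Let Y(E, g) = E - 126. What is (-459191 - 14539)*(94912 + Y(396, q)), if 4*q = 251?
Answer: -45090568860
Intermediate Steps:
q = 251/4 (q = (¼)*251 = 251/4 ≈ 62.750)
Y(E, g) = -126 + E
(-459191 - 14539)*(94912 + Y(396, q)) = (-459191 - 14539)*(94912 + (-126 + 396)) = -473730*(94912 + 270) = -473730*95182 = -45090568860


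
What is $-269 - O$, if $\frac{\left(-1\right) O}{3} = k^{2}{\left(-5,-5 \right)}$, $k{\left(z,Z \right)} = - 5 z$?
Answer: $1606$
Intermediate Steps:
$O = -1875$ ($O = - 3 \left(\left(-5\right) \left(-5\right)\right)^{2} = - 3 \cdot 25^{2} = \left(-3\right) 625 = -1875$)
$-269 - O = -269 - -1875 = -269 + 1875 = 1606$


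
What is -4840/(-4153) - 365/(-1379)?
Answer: 8190205/5726987 ≈ 1.4301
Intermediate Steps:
-4840/(-4153) - 365/(-1379) = -4840*(-1/4153) - 365*(-1/1379) = 4840/4153 + 365/1379 = 8190205/5726987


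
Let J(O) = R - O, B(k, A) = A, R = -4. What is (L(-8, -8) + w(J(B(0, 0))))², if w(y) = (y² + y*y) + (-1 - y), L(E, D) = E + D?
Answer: 361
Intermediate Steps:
J(O) = -4 - O
L(E, D) = D + E
w(y) = -1 - y + 2*y² (w(y) = (y² + y²) + (-1 - y) = 2*y² + (-1 - y) = -1 - y + 2*y²)
(L(-8, -8) + w(J(B(0, 0))))² = ((-8 - 8) + (-1 - (-4 - 1*0) + 2*(-4 - 1*0)²))² = (-16 + (-1 - (-4 + 0) + 2*(-4 + 0)²))² = (-16 + (-1 - 1*(-4) + 2*(-4)²))² = (-16 + (-1 + 4 + 2*16))² = (-16 + (-1 + 4 + 32))² = (-16 + 35)² = 19² = 361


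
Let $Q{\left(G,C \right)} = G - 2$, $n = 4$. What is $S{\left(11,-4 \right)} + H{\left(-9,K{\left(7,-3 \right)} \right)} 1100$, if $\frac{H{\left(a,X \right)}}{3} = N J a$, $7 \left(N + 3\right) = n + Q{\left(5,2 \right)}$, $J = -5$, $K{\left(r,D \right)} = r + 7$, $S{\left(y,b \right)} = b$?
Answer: $-297004$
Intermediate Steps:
$Q{\left(G,C \right)} = -2 + G$
$K{\left(r,D \right)} = 7 + r$
$N = -2$ ($N = -3 + \frac{4 + \left(-2 + 5\right)}{7} = -3 + \frac{4 + 3}{7} = -3 + \frac{1}{7} \cdot 7 = -3 + 1 = -2$)
$H{\left(a,X \right)} = 30 a$ ($H{\left(a,X \right)} = 3 \left(-2\right) \left(-5\right) a = 3 \cdot 10 a = 30 a$)
$S{\left(11,-4 \right)} + H{\left(-9,K{\left(7,-3 \right)} \right)} 1100 = -4 + 30 \left(-9\right) 1100 = -4 - 297000 = -297004$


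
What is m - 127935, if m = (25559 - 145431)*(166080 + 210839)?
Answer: -45182162303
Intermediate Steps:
m = -45182034368 (m = -119872*376919 = -45182034368)
m - 127935 = -45182034368 - 127935 = -45182162303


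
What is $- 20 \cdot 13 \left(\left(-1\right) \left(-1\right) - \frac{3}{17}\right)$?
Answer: $- \frac{3640}{17} \approx -214.12$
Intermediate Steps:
$- 20 \cdot 13 \left(\left(-1\right) \left(-1\right) - \frac{3}{17}\right) = - 20 \cdot 13 \left(1 - \frac{3}{17}\right) = - 20 \cdot 13 \cdot \frac{14}{17} = \left(-20\right) \frac{182}{17} = - \frac{3640}{17}$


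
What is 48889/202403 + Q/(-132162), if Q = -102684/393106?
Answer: 4922449629910/20379030457051 ≈ 0.24154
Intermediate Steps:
Q = -1194/4571 (Q = -102684*1/393106 = -1194/4571 ≈ -0.26121)
48889/202403 + Q/(-132162) = 48889/202403 - 1194/4571/(-132162) = 48889*(1/202403) - 1194/4571*(-1/132162) = 48889/202403 + 199/100685417 = 4922449629910/20379030457051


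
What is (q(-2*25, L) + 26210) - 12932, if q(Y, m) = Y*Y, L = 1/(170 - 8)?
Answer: 15778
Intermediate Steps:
L = 1/162 ≈ 0.0061728
q(Y, m) = Y**2
(q(-2*25, L) + 26210) - 12932 = ((-2*25)**2 + 26210) - 12932 = ((-50)**2 + 26210) - 12932 = (2500 + 26210) - 12932 = 28710 - 12932 = 15778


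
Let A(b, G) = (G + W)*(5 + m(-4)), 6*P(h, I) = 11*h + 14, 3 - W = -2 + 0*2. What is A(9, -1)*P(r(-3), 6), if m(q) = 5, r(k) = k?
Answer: -380/3 ≈ -126.67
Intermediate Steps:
W = 5 (W = 3 - (-2 + 0*2) = 3 - (-2 + 0) = 3 - 1*(-2) = 3 + 2 = 5)
P(h, I) = 7/3 + 11*h/6 (P(h, I) = (11*h + 14)/6 = (14 + 11*h)/6 = 7/3 + 11*h/6)
A(b, G) = 50 + 10*G (A(b, G) = (G + 5)*(5 + 5) = (5 + G)*10 = 50 + 10*G)
A(9, -1)*P(r(-3), 6) = (50 + 10*(-1))*(7/3 + (11/6)*(-3)) = (50 - 10)*(7/3 - 11/2) = 40*(-19/6) = -380/3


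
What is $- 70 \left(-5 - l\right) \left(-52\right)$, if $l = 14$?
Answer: $-69160$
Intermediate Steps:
$- 70 \left(-5 - l\right) \left(-52\right) = - 70 \left(-5 - 14\right) \left(-52\right) = \left(-70\right) \left(-19\right) \left(-52\right) = 1330 \left(-52\right) = -69160$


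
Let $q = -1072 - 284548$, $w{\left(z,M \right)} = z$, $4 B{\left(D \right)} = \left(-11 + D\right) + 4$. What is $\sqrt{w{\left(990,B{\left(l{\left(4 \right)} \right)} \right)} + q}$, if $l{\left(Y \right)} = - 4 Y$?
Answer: $i \sqrt{284630} \approx 533.51 i$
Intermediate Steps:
$B{\left(D \right)} = - \frac{7}{4} + \frac{D}{4}$ ($B{\left(D \right)} = \frac{\left(-11 + D\right) + 4}{4} = \frac{-7 + D}{4} = - \frac{7}{4} + \frac{D}{4}$)
$q = -285620$ ($q = -1072 - 284548 = -285620$)
$\sqrt{w{\left(990,B{\left(l{\left(4 \right)} \right)} \right)} + q} = \sqrt{990 - 285620} = \sqrt{-284630} = i \sqrt{284630}$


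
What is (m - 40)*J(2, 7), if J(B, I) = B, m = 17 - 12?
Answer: -70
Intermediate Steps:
m = 5
(m - 40)*J(2, 7) = (5 - 40)*2 = -35*2 = -70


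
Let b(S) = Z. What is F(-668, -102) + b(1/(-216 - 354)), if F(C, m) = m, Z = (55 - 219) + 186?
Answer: -80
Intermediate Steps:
Z = 22 (Z = -164 + 186 = 22)
b(S) = 22
F(-668, -102) + b(1/(-216 - 354)) = -102 + 22 = -80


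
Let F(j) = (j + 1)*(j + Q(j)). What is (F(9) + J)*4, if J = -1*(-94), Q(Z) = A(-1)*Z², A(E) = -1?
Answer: -2504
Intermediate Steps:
Q(Z) = -Z²
J = 94
F(j) = (1 + j)*(j - j²) (F(j) = (j + 1)*(j - j²) = (1 + j)*(j - j²))
(F(9) + J)*4 = ((9 - 1*9³) + 94)*4 = ((9 - 1*729) + 94)*4 = ((9 - 729) + 94)*4 = (-720 + 94)*4 = -626*4 = -2504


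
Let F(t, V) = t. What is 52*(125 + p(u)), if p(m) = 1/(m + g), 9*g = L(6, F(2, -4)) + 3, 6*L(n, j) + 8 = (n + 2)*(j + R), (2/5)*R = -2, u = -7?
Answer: 318149/49 ≈ 6492.8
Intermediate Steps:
R = -5 (R = (5/2)*(-2) = -5)
L(n, j) = -4/3 + (-5 + j)*(2 + n)/6 (L(n, j) = -4/3 + ((n + 2)*(j - 5))/6 = -4/3 + ((2 + n)*(-5 + j))/6 = -4/3 + ((-5 + j)*(2 + n))/6 = -4/3 + (-5 + j)*(2 + n)/6)
g = -7/27 (g = ((-3 - ⅚*6 + (⅓)*2 + (⅙)*2*6) + 3)/9 = ((-3 - 5 + ⅔ + 2) + 3)/9 = (-16/3 + 3)/9 = (⅑)*(-7/3) = -7/27 ≈ -0.25926)
p(m) = 1/(-7/27 + m) (p(m) = 1/(m - 7/27) = 1/(-7/27 + m))
52*(125 + p(u)) = 52*(125 + 27/(-7 + 27*(-7))) = 52*(125 + 27/(-7 - 189)) = 52*(125 + 27/(-196)) = 52*(125 + 27*(-1/196)) = 52*(125 - 27/196) = 52*(24473/196) = 318149/49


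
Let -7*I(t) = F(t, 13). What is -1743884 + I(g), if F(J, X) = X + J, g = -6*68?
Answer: -12206793/7 ≈ -1.7438e+6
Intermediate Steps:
g = -408
F(J, X) = J + X
I(t) = -13/7 - t/7 (I(t) = -(t + 13)/7 = -(13 + t)/7 = -13/7 - t/7)
-1743884 + I(g) = -1743884 + (-13/7 - ⅐*(-408)) = -1743884 + (-13/7 + 408/7) = -1743884 + 395/7 = -12206793/7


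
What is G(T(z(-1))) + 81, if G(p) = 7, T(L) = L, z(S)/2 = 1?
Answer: 88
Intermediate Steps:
z(S) = 2 (z(S) = 2*1 = 2)
G(T(z(-1))) + 81 = 7 + 81 = 88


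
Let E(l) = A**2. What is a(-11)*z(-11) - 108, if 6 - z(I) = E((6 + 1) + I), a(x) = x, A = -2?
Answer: -130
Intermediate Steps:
E(l) = 4 (E(l) = (-2)**2 = 4)
z(I) = 2 (z(I) = 6 - 1*4 = 6 - 4 = 2)
a(-11)*z(-11) - 108 = -11*2 - 108 = -22 - 108 = -130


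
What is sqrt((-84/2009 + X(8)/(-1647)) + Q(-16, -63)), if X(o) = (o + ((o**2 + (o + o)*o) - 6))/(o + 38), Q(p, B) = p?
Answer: I*sqrt(210710845960629)/3623949 ≈ 4.0055*I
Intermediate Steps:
X(o) = (-6 + o + 3*o**2)/(38 + o) (X(o) = (o + ((o**2 + (2*o)*o) - 6))/(38 + o) = (o + ((o**2 + 2*o**2) - 6))/(38 + o) = (o + (3*o**2 - 6))/(38 + o) = (o + (-6 + 3*o**2))/(38 + o) = (-6 + o + 3*o**2)/(38 + o))
sqrt((-84/2009 + X(8)/(-1647)) + Q(-16, -63)) = sqrt((-84/2009 + ((-6 + 8 + 3*8**2)/(38 + 8))/(-1647)) - 16) = sqrt((-84*1/2009 + ((-6 + 8 + 3*64)/46)*(-1/1647)) - 16) = sqrt((-12/287 + ((-6 + 8 + 192)/46)*(-1/1647)) - 16) = sqrt((-12/287 + ((1/46)*194)*(-1/1647)) - 16) = sqrt((-12/287 + (97/23)*(-1/1647)) - 16) = sqrt((-12/287 - 97/37881) - 16) = sqrt(-482411/10871847 - 16) = sqrt(-174431963/10871847) = I*sqrt(210710845960629)/3623949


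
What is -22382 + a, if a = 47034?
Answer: 24652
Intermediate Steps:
-22382 + a = -22382 + 47034 = 24652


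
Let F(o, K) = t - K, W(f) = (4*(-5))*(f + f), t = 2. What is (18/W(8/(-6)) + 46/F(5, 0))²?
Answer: 3485689/6400 ≈ 544.64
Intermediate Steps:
W(f) = -40*f
F(o, K) = 2 - K
(18/W(8/(-6)) + 46/F(5, 0))² = (18/((-320/(-6))) + 46/(2 - 1*0))² = (18/((-320*(-1)/6)) + 46/(2 + 0))² = (18/((-40*(-4/3))) + 46/2)² = (18/(160/3) + 46*(½))² = (18*(3/160) + 23)² = (27/80 + 23)² = (1867/80)² = 3485689/6400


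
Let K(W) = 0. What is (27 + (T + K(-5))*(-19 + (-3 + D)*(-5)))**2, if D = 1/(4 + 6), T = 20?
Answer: 3969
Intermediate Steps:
D = 1/10 ≈ 0.10000
(27 + (T + K(-5))*(-19 + (-3 + D)*(-5)))**2 = (27 + (20 + 0)*(-19 + (-3 + 1/10)*(-5)))**2 = (27 + 20*(-19 - 29/10*(-5)))**2 = (27 + 20*(-19 + 29/2))**2 = (27 + 20*(-9/2))**2 = (27 - 90)**2 = (-63)**2 = 3969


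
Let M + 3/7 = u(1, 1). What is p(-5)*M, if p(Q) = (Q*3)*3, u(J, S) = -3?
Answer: 1080/7 ≈ 154.29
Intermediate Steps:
M = -24/7 (M = -3/7 - 3 = -24/7 ≈ -3.4286)
p(Q) = 9*Q (p(Q) = (3*Q)*3 = 9*Q)
p(-5)*M = (9*(-5))*(-24/7) = -45*(-24/7) = 1080/7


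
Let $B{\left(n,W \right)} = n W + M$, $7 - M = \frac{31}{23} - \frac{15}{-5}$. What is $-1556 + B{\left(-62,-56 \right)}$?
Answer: $\frac{44129}{23} \approx 1918.7$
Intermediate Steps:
$M = \frac{61}{23}$ ($M = 7 - \left(\frac{31}{23} - \frac{15}{-5}\right) = 7 - \left(31 \cdot \frac{1}{23} - -3\right) = 7 - \left(\frac{31}{23} + 3\right) = 7 - \frac{100}{23} = \frac{61}{23} \approx 2.6522$)
$B{\left(n,W \right)} = \frac{61}{23} + W n$ ($B{\left(n,W \right)} = n W + \frac{61}{23} = W n + \frac{61}{23} = \frac{61}{23} + W n$)
$-1556 + B{\left(-62,-56 \right)} = -1556 + \left(\frac{61}{23} - -3472\right) = -1556 + \left(\frac{61}{23} + 3472\right) = -1556 + \frac{79917}{23} = \frac{44129}{23}$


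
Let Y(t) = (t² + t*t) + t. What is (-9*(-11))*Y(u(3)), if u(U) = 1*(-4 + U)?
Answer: 99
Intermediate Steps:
u(U) = -4 + U
Y(t) = t + 2*t² (Y(t) = (t² + t²) + t = 2*t² + t = t + 2*t²)
(-9*(-11))*Y(u(3)) = (-9*(-11))*((-4 + 3)*(1 + 2*(-4 + 3))) = 99*(-(1 + 2*(-1))) = 99*(-(1 - 2)) = 99*(-1*(-1)) = 99*1 = 99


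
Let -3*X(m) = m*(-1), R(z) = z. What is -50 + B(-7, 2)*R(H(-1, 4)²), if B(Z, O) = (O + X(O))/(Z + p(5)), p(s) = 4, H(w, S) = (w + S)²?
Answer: -122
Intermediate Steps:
H(w, S) = (S + w)²
X(m) = m/3 (X(m) = -m*(-1)/3 = -(-1)*m/3 = m/3)
B(Z, O) = 4*O/(3*(4 + Z)) (B(Z, O) = (O + O/3)/(Z + 4) = (4*O/3)/(4 + Z) = 4*O/(3*(4 + Z)))
-50 + B(-7, 2)*R(H(-1, 4)²) = -50 + ((4/3)*2/(4 - 7))*((4 - 1)²)² = -50 + ((4/3)*2/(-3))*(3²)² = -50 + ((4/3)*2*(-⅓))*9² = -50 - 8/9*81 = -50 - 72 = -122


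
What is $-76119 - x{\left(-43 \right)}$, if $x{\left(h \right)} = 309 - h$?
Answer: $-76471$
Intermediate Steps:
$-76119 - x{\left(-43 \right)} = -76119 - \left(309 - -43\right) = -76119 - \left(309 + 43\right) = -76119 - 352 = -76471$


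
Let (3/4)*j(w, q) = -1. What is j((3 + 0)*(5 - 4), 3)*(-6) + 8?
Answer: 16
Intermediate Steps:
j(w, q) = -4/3 (j(w, q) = (4/3)*(-1) = -4/3)
j((3 + 0)*(5 - 4), 3)*(-6) + 8 = -4/3*(-6) + 8 = 8 + 8 = 16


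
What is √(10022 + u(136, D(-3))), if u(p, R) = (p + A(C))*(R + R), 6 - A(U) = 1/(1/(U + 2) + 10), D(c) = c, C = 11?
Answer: 2*√39344147/131 ≈ 95.763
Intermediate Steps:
A(U) = 6 - 1/(10 + 1/(2 + U)) (A(U) = 6 - 1/(1/(U + 2) + 10) = 6 - 1/(1/(2 + U) + 10) = 6 - 1/(10 + 1/(2 + U)))
u(p, R) = 2*R*(773/131 + p) (u(p, R) = (p + (124 + 59*11)/(21 + 10*11))*(R + R) = (p + (124 + 649)/(21 + 110))*(2*R) = (p + 773/131)*(2*R) = (773/131 + p)*(2*R) = 2*R*(773/131 + p))
√(10022 + u(136, D(-3))) = √(10022 + (2/131)*(-3)*(773 + 131*136)) = √(10022 + (2/131)*(-3)*(773 + 17816)) = √(10022 + (2/131)*(-3)*18589) = √(10022 - 111534/131) = √(1201348/131) = 2*√39344147/131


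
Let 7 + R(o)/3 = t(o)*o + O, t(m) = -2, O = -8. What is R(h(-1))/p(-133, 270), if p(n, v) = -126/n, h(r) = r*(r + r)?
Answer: -361/6 ≈ -60.167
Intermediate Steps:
h(r) = 2*r**2 (h(r) = r*(2*r) = 2*r**2)
R(o) = -45 - 6*o (R(o) = -21 + 3*(-2*o - 8) = -21 + 3*(-8 - 2*o) = -21 + (-24 - 6*o) = -45 - 6*o)
R(h(-1))/p(-133, 270) = (-45 - 12*(-1)**2)/((-126/(-133))) = (-45 - 12)/((-126*(-1/133))) = (-45 - 6*2)/(18/19) = (-45 - 12)*(19/18) = -57*19/18 = -361/6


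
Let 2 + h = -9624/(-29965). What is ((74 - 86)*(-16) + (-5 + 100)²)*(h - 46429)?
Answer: -986428361319/2305 ≈ -4.2795e+8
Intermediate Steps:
h = -50306/29965 (h = -2 - 9624/(-29965) = -2 - 9624*(-1/29965) = -2 + 9624/29965 = -50306/29965 ≈ -1.6788)
((74 - 86)*(-16) + (-5 + 100)²)*(h - 46429) = ((74 - 86)*(-16) + (-5 + 100)²)*(-50306/29965 - 46429) = (-12*(-16) + 95²)*(-1391295291/29965) = (192 + 9025)*(-1391295291/29965) = 9217*(-1391295291/29965) = -986428361319/2305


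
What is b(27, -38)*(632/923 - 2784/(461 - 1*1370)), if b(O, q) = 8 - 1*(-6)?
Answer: 14672560/279669 ≈ 52.464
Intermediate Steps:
b(O, q) = 14 (b(O, q) = 8 + 6 = 14)
b(27, -38)*(632/923 - 2784/(461 - 1*1370)) = 14*(632/923 - 2784/(461 - 1*1370)) = 14*(632*(1/923) - 2784/(461 - 1370)) = 14*(632/923 - 2784/(-909)) = 14*(632/923 - 2784*(-1/909)) = 14*(632/923 + 928/303) = 14*(1048040/279669) = 14672560/279669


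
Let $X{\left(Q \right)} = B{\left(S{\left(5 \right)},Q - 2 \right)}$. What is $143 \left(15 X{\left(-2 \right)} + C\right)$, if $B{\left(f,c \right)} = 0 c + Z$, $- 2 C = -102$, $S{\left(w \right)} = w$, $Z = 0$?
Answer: $7293$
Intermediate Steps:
$C = 51$ ($C = \left(- \frac{1}{2}\right) \left(-102\right) = 51$)
$B{\left(f,c \right)} = 0$ ($B{\left(f,c \right)} = 0 c + 0 = 0 + 0 = 0$)
$X{\left(Q \right)} = 0$
$143 \left(15 X{\left(-2 \right)} + C\right) = 143 \left(15 \cdot 0 + 51\right) = 143 \left(0 + 51\right) = 143 \cdot 51 = 7293$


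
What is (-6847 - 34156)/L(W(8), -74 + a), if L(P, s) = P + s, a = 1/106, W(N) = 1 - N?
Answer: 4346318/8585 ≈ 506.27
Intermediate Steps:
a = 1/106 ≈ 0.0094340
(-6847 - 34156)/L(W(8), -74 + a) = (-6847 - 34156)/((1 - 1*8) + (-74 + 1/106)) = -41003/((1 - 8) - 7843/106) = -41003/(-7 - 7843/106) = -41003/(-8585/106) = -41003*(-106/8585) = 4346318/8585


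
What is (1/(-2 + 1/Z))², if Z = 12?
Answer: 144/529 ≈ 0.27221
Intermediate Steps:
(1/(-2 + 1/Z))² = (1/(-2 + 1/12))² = (1/(-23/12))² = (-12/23)² = 144/529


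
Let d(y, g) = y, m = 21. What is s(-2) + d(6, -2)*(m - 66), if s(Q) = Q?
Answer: -272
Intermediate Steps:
s(-2) + d(6, -2)*(m - 66) = -2 + 6*(21 - 66) = -2 + 6*(-45) = -2 - 270 = -272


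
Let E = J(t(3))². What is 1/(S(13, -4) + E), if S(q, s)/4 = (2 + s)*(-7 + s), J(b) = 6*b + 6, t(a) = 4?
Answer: 1/988 ≈ 0.0010121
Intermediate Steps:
J(b) = 6 + 6*b
S(q, s) = 4*(-7 + s)*(2 + s) (S(q, s) = 4*((2 + s)*(-7 + s)) = 4*((-7 + s)*(2 + s)) = 4*(-7 + s)*(2 + s))
E = 900 (E = (6 + 6*4)² = (6 + 24)² = 30² = 900)
1/(S(13, -4) + E) = 1/((-56 - 20*(-4) + 4*(-4)²) + 900) = 1/((-56 + 80 + 4*16) + 900) = 1/((-56 + 80 + 64) + 900) = 1/(88 + 900) = 1/988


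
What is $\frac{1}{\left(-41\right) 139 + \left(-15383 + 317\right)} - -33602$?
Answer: $\frac{697745529}{20765} \approx 33602.0$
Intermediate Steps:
$\frac{1}{\left(-41\right) 139 + \left(-15383 + 317\right)} - -33602 = \frac{1}{-5699 - 15066} + 33602 = \frac{1}{-20765} + 33602 = - \frac{1}{20765} + 33602 = \frac{697745529}{20765}$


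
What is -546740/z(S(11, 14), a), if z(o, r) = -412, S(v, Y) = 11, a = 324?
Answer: 136685/103 ≈ 1327.0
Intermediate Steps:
-546740/z(S(11, 14), a) = -546740/(-412) = -546740*(-1/412) = 136685/103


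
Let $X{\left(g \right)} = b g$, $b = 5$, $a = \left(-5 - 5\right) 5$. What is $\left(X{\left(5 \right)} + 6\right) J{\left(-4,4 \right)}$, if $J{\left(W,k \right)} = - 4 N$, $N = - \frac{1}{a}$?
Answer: $- \frac{62}{25} \approx -2.48$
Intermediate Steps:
$a = -50$ ($a = \left(-10\right) 5 = -50$)
$X{\left(g \right)} = 5 g$
$N = \frac{1}{50}$ ($N = - \frac{1}{-50} = \left(-1\right) \left(- \frac{1}{50}\right) = \frac{1}{50} \approx 0.02$)
$J{\left(W,k \right)} = - \frac{2}{25}$ ($J{\left(W,k \right)} = \left(-4\right) \frac{1}{50} = - \frac{2}{25}$)
$\left(X{\left(5 \right)} + 6\right) J{\left(-4,4 \right)} = \left(5 \cdot 5 + 6\right) \left(- \frac{2}{25}\right) = \left(25 + 6\right) \left(- \frac{2}{25}\right) = 31 \left(- \frac{2}{25}\right) = - \frac{62}{25}$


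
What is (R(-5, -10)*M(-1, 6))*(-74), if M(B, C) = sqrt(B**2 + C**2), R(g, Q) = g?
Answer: 370*sqrt(37) ≈ 2250.6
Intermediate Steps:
(R(-5, -10)*M(-1, 6))*(-74) = -5*sqrt((-1)**2 + 6**2)*(-74) = -5*sqrt(1 + 36)*(-74) = -5*sqrt(37)*(-74) = 370*sqrt(37)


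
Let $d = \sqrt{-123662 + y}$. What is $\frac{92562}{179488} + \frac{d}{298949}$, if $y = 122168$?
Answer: $\frac{46281}{89744} + \frac{3 i \sqrt{166}}{298949} \approx 0.5157 + 0.00012929 i$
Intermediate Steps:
$d = 3 i \sqrt{166}$ ($d = \sqrt{-123662 + 122168} = \sqrt{-1494} = 3 i \sqrt{166} \approx 38.652 i$)
$\frac{92562}{179488} + \frac{d}{298949} = \frac{92562}{179488} + \frac{3 i \sqrt{166}}{298949} = 92562 \cdot \frac{1}{179488} + 3 i \sqrt{166} \cdot \frac{1}{298949} = \frac{46281}{89744} + \frac{3 i \sqrt{166}}{298949}$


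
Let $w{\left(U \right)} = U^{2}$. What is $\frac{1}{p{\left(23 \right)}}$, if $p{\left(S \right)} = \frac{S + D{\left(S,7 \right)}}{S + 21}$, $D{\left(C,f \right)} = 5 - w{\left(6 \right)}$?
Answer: $- \frac{11}{2} \approx -5.5$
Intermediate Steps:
$D{\left(C,f \right)} = -31$ ($D{\left(C,f \right)} = 5 - 6^{2} = 5 - 36 = -31$)
$p{\left(S \right)} = \frac{-31 + S}{21 + S}$ ($p{\left(S \right)} = \frac{S - 31}{S + 21} = \frac{-31 + S}{21 + S}$)
$\frac{1}{p{\left(23 \right)}} = \frac{1}{\frac{1}{21 + 23} \left(-31 + 23\right)} = \frac{1}{\frac{1}{44} \left(-8\right)} = \frac{1}{- \frac{2}{11}} = - \frac{11}{2}$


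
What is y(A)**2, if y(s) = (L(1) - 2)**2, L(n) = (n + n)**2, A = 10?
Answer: 16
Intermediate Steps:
L(n) = 4*n**2 (L(n) = (2*n)**2 = 4*n**2)
y(s) = 4 (y(s) = (4*1**2 - 2)**2 = (4*1 - 2)**2 = (4 - 2)**2 = 2**2 = 4)
y(A)**2 = 4**2 = 16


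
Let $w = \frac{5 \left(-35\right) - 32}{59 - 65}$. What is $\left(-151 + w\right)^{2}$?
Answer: $\frac{54289}{4} \approx 13572.0$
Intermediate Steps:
$w = \frac{69}{2}$ ($w = \frac{-175 - 32}{-6} = \left(-175 - 32\right) \left(- \frac{1}{6}\right) = \left(-207\right) \left(- \frac{1}{6}\right) = \frac{69}{2} \approx 34.5$)
$\left(-151 + w\right)^{2} = \left(-151 + \frac{69}{2}\right)^{2} = \left(- \frac{233}{2}\right)^{2} = \frac{54289}{4}$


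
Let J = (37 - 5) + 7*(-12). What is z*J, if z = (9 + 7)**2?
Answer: -13312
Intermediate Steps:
J = -52 (J = 32 - 84 = -52)
z = 256 (z = 16**2 = 256)
z*J = 256*(-52) = -13312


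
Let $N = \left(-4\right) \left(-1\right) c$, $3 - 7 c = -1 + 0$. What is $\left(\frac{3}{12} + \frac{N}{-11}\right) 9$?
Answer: $\frac{117}{308} \approx 0.37987$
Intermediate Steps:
$c = \frac{4}{7}$ ($c = \frac{3}{7} - \frac{-1 + 0}{7} = \frac{3}{7} - - \frac{1}{7} = \frac{3}{7} + \frac{1}{7} = \frac{4}{7} \approx 0.57143$)
$N = \frac{16}{7}$ ($N = \left(-4\right) \left(-1\right) \frac{4}{7} = 4 \cdot \frac{4}{7} = \frac{16}{7} \approx 2.2857$)
$\left(\frac{3}{12} + \frac{N}{-11}\right) 9 = \left(\frac{3}{12} + \frac{16}{7 \left(-11\right)}\right) 9 = \left(3 \cdot \frac{1}{12} + \frac{16}{7} \left(- \frac{1}{11}\right)\right) 9 = \left(\frac{1}{4} - \frac{16}{77}\right) 9 = \frac{13}{308} \cdot 9 = \frac{117}{308}$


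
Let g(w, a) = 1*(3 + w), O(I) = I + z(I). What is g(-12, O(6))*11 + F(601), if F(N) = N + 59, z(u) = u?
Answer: 561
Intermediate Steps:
O(I) = 2*I (O(I) = I + I = 2*I)
F(N) = 59 + N
g(w, a) = 3 + w
g(-12, O(6))*11 + F(601) = (3 - 12)*11 + (59 + 601) = -9*11 + 660 = -99 + 660 = 561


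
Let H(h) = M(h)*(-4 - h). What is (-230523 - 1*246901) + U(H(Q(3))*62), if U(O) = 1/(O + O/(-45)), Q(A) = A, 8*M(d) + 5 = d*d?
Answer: -4558444397/9548 ≈ -4.7742e+5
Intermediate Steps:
M(d) = -5/8 + d²/8 (M(d) = -5/8 + (d*d)/8 = -5/8 + d²/8)
H(h) = (-4 - h)*(-5/8 + h²/8) (H(h) = (-5/8 + h²/8)*(-4 - h) = (-4 - h)*(-5/8 + h²/8))
U(O) = 45/(44*O) (U(O) = 1/(O + O*(-1/45)) = 1/(O - O/45) = 1/(44*O/45) = 45/(44*O))
(-230523 - 1*246901) + U(H(Q(3))*62) = (-230523 - 1*246901) + 45/(44*((-(-5 + 3²)*(4 + 3)/8*62))) = (-230523 - 246901) + 45/(44*((-⅛*(-5 + 9)*7*62))) = -477424 + 45/(44*((-⅛*4*7*62))) = -477424 + 45/(44*((-7/2*62))) = -477424 + (45/44)/(-217) = -477424 + (45/44)*(-1/217) = -477424 - 45/9548 = -4558444397/9548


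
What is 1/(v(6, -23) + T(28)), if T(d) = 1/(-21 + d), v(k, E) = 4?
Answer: 7/29 ≈ 0.24138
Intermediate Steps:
1/(v(6, -23) + T(28)) = 1/(4 + 1/(-21 + 28)) = 1/(4 + 1/7) = 1/(4 + ⅐) = 1/(29/7) = 7/29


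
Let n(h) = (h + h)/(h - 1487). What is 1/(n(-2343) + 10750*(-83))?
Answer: -1915/1708656407 ≈ -1.1208e-6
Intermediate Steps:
n(h) = 2*h/(-1487 + h) (n(h) = (2*h)/(-1487 + h) = 2*h/(-1487 + h))
1/(n(-2343) + 10750*(-83)) = 1/(2*(-2343)/(-1487 - 2343) + 10750*(-83)) = 1/(2*(-2343)/(-3830) - 892250) = 1/(2*(-2343)*(-1/3830) - 892250) = 1/(2343/1915 - 892250) = 1/(-1708656407/1915) = -1915/1708656407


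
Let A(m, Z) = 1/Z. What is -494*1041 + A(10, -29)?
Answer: -14913367/29 ≈ -5.1425e+5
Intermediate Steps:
-494*1041 + A(10, -29) = -494*1041 + 1/(-29) = -514254 - 1/29 = -14913367/29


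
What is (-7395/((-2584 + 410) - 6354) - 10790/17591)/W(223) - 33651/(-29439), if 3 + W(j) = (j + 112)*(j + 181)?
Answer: 75912001661381139/66410203296223696 ≈ 1.1431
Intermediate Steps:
W(j) = -3 + (112 + j)*(181 + j) (W(j) = -3 + (j + 112)*(j + 181) = -3 + (112 + j)*(181 + j))
(-7395/((-2584 + 410) - 6354) - 10790/17591)/W(223) - 33651/(-29439) = (-7395/((-2584 + 410) - 6354) - 10790/17591)/(20269 + 223² + 293*223) - 33651/(-29439) = (-7395/(-2174 - 6354) - 10790*1/17591)/(20269 + 49729 + 65339) - 33651*(-1/29439) = (-7395/(-8528) - 10790/17591)/135337 + 3739/3271 = (-7395*(-1/8528) - 10790/17591)*(1/135337) + 3739/3271 = (7395/8528 - 10790/17591)*(1/135337) + 3739/3271 = (38068325/150016048)*(1/135337) + 3739/3271 = 38068325/20302721888176 + 3739/3271 = 75912001661381139/66410203296223696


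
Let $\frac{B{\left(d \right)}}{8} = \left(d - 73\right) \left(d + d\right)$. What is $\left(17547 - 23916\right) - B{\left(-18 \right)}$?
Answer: $-32577$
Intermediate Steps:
$B{\left(d \right)} = 16 d \left(-73 + d\right)$ ($B{\left(d \right)} = 8 \left(d - 73\right) \left(d + d\right) = 8 \left(-73 + d\right) 2 d = 8 \cdot 2 d \left(-73 + d\right) = 16 d \left(-73 + d\right)$)
$\left(17547 - 23916\right) - B{\left(-18 \right)} = \left(17547 - 23916\right) - 16 \left(-18\right) \left(-73 - 18\right) = -6369 - 16 \left(-18\right) \left(-91\right) = -6369 - 26208 = -32577$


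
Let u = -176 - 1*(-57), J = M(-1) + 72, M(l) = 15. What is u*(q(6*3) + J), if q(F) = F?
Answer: -12495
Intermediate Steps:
J = 87 (J = 15 + 72 = 87)
u = -119 (u = -176 + 57 = -119)
u*(q(6*3) + J) = -119*(6*3 + 87) = -119*(18 + 87) = -119*105 = -12495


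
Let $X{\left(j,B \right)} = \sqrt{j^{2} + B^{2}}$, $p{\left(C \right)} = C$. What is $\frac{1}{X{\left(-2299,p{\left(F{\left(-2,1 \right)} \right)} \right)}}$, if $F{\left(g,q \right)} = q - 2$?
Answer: $\frac{\sqrt{5285402}}{5285402} \approx 0.00043497$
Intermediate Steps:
$F{\left(g,q \right)} = -2 + q$
$X{\left(j,B \right)} = \sqrt{B^{2} + j^{2}}$
$\frac{1}{X{\left(-2299,p{\left(F{\left(-2,1 \right)} \right)} \right)}} = \frac{1}{\sqrt{\left(-2 + 1\right)^{2} + \left(-2299\right)^{2}}} = \frac{1}{\sqrt{\left(-1\right)^{2} + 5285401}} = \frac{1}{\sqrt{1 + 5285401}} = \frac{1}{\sqrt{5285402}} = \frac{\sqrt{5285402}}{5285402}$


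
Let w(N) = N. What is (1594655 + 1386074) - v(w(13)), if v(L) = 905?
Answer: 2979824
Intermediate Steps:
(1594655 + 1386074) - v(w(13)) = (1594655 + 1386074) - 1*905 = 2980729 - 905 = 2979824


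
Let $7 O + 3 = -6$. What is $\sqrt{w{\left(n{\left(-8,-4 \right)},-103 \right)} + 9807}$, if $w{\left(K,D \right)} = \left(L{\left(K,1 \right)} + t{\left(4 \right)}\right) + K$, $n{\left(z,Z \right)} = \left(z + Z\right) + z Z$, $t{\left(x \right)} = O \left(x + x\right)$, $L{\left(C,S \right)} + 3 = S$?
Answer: $\frac{\sqrt{480921}}{7} \approx 99.069$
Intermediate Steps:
$O = - \frac{9}{7}$ ($O = - \frac{3}{7} + \frac{1}{7} \left(-6\right) = - \frac{3}{7} - \frac{6}{7} = - \frac{9}{7} \approx -1.2857$)
$L{\left(C,S \right)} = -3 + S$
$t{\left(x \right)} = - \frac{18 x}{7}$ ($t{\left(x \right)} = - \frac{9 \left(x + x\right)}{7} = - \frac{9 \cdot 2 x}{7} = - \frac{18 x}{7}$)
$n{\left(z,Z \right)} = Z + z + Z z$ ($n{\left(z,Z \right)} = \left(Z + z\right) + Z z = Z + z + Z z$)
$w{\left(K,D \right)} = - \frac{86}{7} + K$ ($w{\left(K,D \right)} = \left(\left(-3 + 1\right) - \frac{72}{7}\right) + K = \left(-2 - \frac{72}{7}\right) + K = - \frac{86}{7} + K$)
$\sqrt{w{\left(n{\left(-8,-4 \right)},-103 \right)} + 9807} = \sqrt{\left(- \frac{86}{7} - -20\right) + 9807} = \sqrt{\left(- \frac{86}{7} + 20\right) + 9807} = \sqrt{\frac{54}{7} + 9807} = \sqrt{\frac{68703}{7}} = \frac{\sqrt{480921}}{7}$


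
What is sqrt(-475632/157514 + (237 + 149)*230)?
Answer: 2*sqrt(137663468343877)/78757 ≈ 297.95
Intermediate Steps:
sqrt(-475632/157514 + (237 + 149)*230) = sqrt(-475632*1/157514 + 386*230) = sqrt(-237816/78757 + 88780) = sqrt(6991808644/78757) = 2*sqrt(137663468343877)/78757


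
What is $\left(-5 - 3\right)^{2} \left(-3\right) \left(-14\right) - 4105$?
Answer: $-1417$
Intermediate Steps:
$\left(-5 - 3\right)^{2} \left(-3\right) \left(-14\right) - 4105 = \left(-8\right)^{2} \left(-3\right) \left(-14\right) - 4105 = 64 \left(-3\right) \left(-14\right) - 4105 = \left(-192\right) \left(-14\right) - 4105 = 2688 - 4105 = -1417$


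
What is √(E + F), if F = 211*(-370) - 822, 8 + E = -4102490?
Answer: I*√4181390 ≈ 2044.8*I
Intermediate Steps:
E = -4102498 (E = -8 - 4102490 = -4102498)
F = -78892 (F = -78070 - 822 = -78892)
√(E + F) = √(-4102498 - 78892) = √(-4181390) = I*√4181390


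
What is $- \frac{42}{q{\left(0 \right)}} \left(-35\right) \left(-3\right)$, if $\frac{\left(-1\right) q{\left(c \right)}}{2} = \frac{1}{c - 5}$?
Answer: $-11025$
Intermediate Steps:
$q{\left(c \right)} = - \frac{2}{-5 + c}$ ($q{\left(c \right)} = - \frac{2}{c - 5} = - \frac{2}{-5 + c}$)
$- \frac{42}{q{\left(0 \right)}} \left(-35\right) \left(-3\right) = - \frac{42}{\left(-2\right) \frac{1}{-5 + 0}} \left(-35\right) \left(-3\right) = - \frac{42}{\left(-2\right) \frac{1}{-5}} \left(-35\right) \left(-3\right) = - \frac{42}{\left(-2\right) \left(- \frac{1}{5}\right)} \left(-35\right) \left(-3\right) = - \frac{42}{\frac{2}{5}} \left(-35\right) \left(-3\right) = \left(-42\right) \frac{5}{2} \left(-35\right) \left(-3\right) = \left(-105\right) \left(-35\right) \left(-3\right) = 3675 \left(-3\right) = -11025$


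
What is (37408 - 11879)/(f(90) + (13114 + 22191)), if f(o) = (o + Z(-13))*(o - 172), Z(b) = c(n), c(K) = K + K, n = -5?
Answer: 25529/28745 ≈ 0.88812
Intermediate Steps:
c(K) = 2*K
Z(b) = -10 (Z(b) = 2*(-5) = -10)
f(o) = (-172 + o)*(-10 + o) (f(o) = (o - 10)*(o - 172) = (-10 + o)*(-172 + o) = (-172 + o)*(-10 + o))
(37408 - 11879)/(f(90) + (13114 + 22191)) = (37408 - 11879)/((1720 + 90² - 182*90) + (13114 + 22191)) = 25529/((1720 + 8100 - 16380) + 35305) = 25529/(-6560 + 35305) = 25529/28745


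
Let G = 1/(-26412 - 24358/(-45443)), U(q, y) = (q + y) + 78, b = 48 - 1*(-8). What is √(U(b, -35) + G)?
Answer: √142611309225080947442/1200216158 ≈ 9.9499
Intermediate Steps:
b = 56 (b = 48 + 8 = 56)
U(q, y) = 78 + q + y
G = -45443/1200216158 (G = 1/(-26412 - 24358*(-1/45443)) = 1/(-26412 + 24358/45443) = 1/(-1200216158/45443) = -45443/1200216158 ≈ -3.7862e-5)
√(U(b, -35) + G) = √((78 + 56 - 35) - 45443/1200216158) = √(99 - 45443/1200216158) = √(118821354199/1200216158) = √142611309225080947442/1200216158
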